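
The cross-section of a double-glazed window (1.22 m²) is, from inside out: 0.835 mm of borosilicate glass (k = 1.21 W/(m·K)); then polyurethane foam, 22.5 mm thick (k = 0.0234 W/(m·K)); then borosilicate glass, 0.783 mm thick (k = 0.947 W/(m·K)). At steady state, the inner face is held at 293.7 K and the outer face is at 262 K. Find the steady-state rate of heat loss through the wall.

Series thermal resistances, inner to outer:
  R_borosilicate glass = L/(kA) = 8.35×10^-4/(1.21·1.22) = 5.656×10^-4 K/W
  R_polyurethane foam = L/(kA) = 0.0225/(0.0234·1.22) = 0.7881 K/W
  R_borosilicate glass = L/(kA) = 7.83×10^-4/(0.947·1.22) = 6.777×10^-4 K/W
ΣR = 5.656×10^-4 + 0.7881 + 6.777×10^-4 = 0.7893 K/W
Q = ΔT/ΣR = (293.7 K − 262 K)/0.7893 = 40.2 W

Q = 40.2 W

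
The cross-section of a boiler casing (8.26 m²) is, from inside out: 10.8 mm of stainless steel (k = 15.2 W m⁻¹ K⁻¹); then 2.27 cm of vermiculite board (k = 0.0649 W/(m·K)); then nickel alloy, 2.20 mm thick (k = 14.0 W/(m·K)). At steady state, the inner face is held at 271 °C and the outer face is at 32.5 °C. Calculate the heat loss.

Series thermal resistances, inner to outer:
  R_stainless steel = L/(kA) = 0.0108/(15.2·8.26) = 8.602×10^-5 K/W
  R_vermiculite board = L/(kA) = 0.0227/(0.0649·8.26) = 0.04234 K/W
  R_nickel alloy = L/(kA) = 0.00220/(14.0·8.26) = 1.902×10^-5 K/W
ΣR = 8.602×10^-5 + 0.04234 + 1.902×10^-5 = 0.04245 K/W
Q = ΔT/ΣR = (271 °C − 32.5 °C)/0.04245 = 5620 W

Q = 5.62 kW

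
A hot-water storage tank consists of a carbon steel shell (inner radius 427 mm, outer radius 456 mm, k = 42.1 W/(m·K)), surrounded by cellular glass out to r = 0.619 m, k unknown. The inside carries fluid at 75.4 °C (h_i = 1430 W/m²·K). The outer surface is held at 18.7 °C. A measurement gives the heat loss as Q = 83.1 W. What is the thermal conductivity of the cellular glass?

k = 0.0674 W/m·K

ΣR = ΔT/Q = |75.4 − 18.7|/83.1 = 0.6823 K/W
Known resistances:
  R_conv,in = 1/(4πr²h) = 1/(4π·0.427²·1430) = 3.052×10^-4 K/W
  R_carbon steel = (1/0.427 − 1/0.456)/(4πk) = 0.1489/(4π·42.1) = 2.815×10^-4 K/W
R_cellular glass = ΣR − ΣR_known = 0.6823 − 5.867×10^-4 = 0.6817 K/W
(1/r₁−1/r₂)/(4πk) = 0.6817 ⇒ k = 0.5775/(4π·0.6817) = 0.0674 W/m·K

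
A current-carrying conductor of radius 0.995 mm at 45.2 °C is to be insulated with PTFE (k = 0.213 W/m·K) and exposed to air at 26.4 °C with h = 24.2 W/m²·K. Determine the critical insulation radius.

r_cr = 0.880 cm

For a cylinder, r_cr = k_ins/h = 0.213/24.2 = 0.00880 m = 0.880 cm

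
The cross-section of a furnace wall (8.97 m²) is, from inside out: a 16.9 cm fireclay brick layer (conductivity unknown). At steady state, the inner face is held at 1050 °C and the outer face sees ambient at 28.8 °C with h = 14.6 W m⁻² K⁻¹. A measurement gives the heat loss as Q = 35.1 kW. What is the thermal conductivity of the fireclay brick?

ΣR = ΔT/Q = |1050 − 28.8|/35100 = 0.02909 K/W
Known resistances:
  R_conv,out = 1/(hA) = 1/(14.6·8.97) = 0.007636 K/W
R_fireclay brick = ΣR − ΣR_known = 0.02909 − 0.007636 = 0.02145 K/W
L/(kA) = 0.02145 ⇒ k = 0.169/(0.02145·8.97) = 0.878 W/m·K

k = 0.878 W/m·K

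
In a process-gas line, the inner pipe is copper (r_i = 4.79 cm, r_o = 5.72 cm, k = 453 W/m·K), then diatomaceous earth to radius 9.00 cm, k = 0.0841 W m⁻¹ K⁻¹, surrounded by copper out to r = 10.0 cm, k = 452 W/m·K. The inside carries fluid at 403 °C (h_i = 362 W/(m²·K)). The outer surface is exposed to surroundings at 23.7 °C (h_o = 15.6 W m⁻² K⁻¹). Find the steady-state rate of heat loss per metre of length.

Treat each layer as a resistance in series:
  R'_conv,in = 1/(2πr h) = 1/(2π·0.0479·362) = 0.009179 m·K/W
  R'_copper = ln(0.0572/0.0479)/(2πk) = 0.1774/(2π·453) = 6.234×10^-5 m·K/W
  R'_diatomaceous earth = ln(0.0900/0.0572)/(2πk) = 0.4533/(2π·0.0841) = 0.8578 m·K/W
  R'_copper = ln(0.100/0.0900)/(2πk) = 0.1054/(2π·452) = 3.710×10^-5 m·K/W
  R'_conv,out = 1/(2πr h) = 1/(2π·0.100·15.6) = 0.1020 m·K/W
ΣR = 0.009179 + 6.234×10^-5 + 0.8578 + 3.710×10^-5 + 0.1020 = 0.9691 m·K/W
Q' = ΔT/ΣR = (403 °C − 23.7 °C)/0.9691 = 391 W/m

Q' = 391 W/m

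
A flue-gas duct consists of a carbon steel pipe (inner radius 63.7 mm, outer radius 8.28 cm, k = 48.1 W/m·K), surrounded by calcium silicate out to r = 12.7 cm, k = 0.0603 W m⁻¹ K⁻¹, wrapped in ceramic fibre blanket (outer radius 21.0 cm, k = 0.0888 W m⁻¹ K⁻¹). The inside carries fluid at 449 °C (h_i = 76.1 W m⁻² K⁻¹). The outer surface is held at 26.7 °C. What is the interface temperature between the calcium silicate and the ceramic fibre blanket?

T = 211 °C

Resistance network (inner→outer):
  R'_conv,in = 1/(2πr h) = 1/(2π·0.0637·76.1) = 0.03283 m·K/W
  R'_carbon steel = ln(0.0828/0.0637)/(2πk) = 0.2622/(2π·48.1) = 8.677×10^-4 m·K/W
  R'_calcium silicate = ln(0.127/0.0828)/(2πk) = 0.4278/(2π·0.0603) = 1.129 m·K/W
  R'_ceramic fibre blanket = ln(0.210/0.127)/(2πk) = 0.5029/(2π·0.0888) = 0.9014 m·K/W
ΣR = 0.03283 + 8.677×10^-4 + 1.129 + 0.9014 = 2.064 m·K/W
Q' = ΔT/ΣR = (449 °C − 26.7 °C)/2.064 = 204.6 W/m
From the inner boundary to the calcium silicate/ceramic fibre blanket interface, ΣR_partial = 1.163 m·K/W.
T_interface = T_in − Q'·ΣR_partial = 449 °C − (204.6)(1.163) = 211 °C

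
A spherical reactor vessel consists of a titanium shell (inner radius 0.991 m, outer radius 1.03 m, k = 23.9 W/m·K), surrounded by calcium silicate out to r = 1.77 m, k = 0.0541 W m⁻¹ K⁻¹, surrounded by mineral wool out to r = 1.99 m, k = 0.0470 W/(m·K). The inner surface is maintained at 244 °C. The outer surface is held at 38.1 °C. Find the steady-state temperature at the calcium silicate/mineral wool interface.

Treat each layer as a resistance in series:
  R_titanium = (1/0.991 − 1/1.03)/(4πk) = 0.03821/(4π·23.9) = 1.272×10^-4 K/W
  R_calcium silicate = (1/1.03 − 1/1.77)/(4πk) = 0.4059/(4π·0.0541) = 0.5971 K/W
  R_mineral wool = (1/1.77 − 1/1.99)/(4πk) = 0.06246/(4π·0.0470) = 0.1058 K/W
ΣR = 1.272×10^-4 + 0.5971 + 0.1058 = 0.7030 K/W
Q = ΔT/ΣR = (244 °C − 38.1 °C)/0.7030 = 292.9 W
From the inner boundary to the calcium silicate/mineral wool interface, ΣR_partial = 0.5972 K/W.
T_interface = T_in − Q·ΣR_partial = 244 °C − (292.9)(0.5972) = 69.1 °C

T = 69.1 °C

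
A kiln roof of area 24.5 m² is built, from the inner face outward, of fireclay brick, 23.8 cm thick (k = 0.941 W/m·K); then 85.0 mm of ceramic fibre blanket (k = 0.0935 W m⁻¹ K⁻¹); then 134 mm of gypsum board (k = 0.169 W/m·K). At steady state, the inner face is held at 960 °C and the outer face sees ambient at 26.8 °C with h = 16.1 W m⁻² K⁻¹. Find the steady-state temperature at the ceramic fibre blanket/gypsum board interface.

Series thermal resistances, inner to outer:
  R_fireclay brick = L/(kA) = 0.238/(0.941·24.5) = 0.01032 K/W
  R_ceramic fibre blanket = L/(kA) = 0.0850/(0.0935·24.5) = 0.03711 K/W
  R_gypsum board = L/(kA) = 0.134/(0.169·24.5) = 0.03236 K/W
  R_conv,out = 1/(hA) = 1/(16.1·24.5) = 0.002535 K/W
ΣR = 0.01032 + 0.03711 + 0.03236 + 0.002535 = 0.08232 K/W
Q = ΔT/ΣR = (960 °C − 26.8 °C)/0.08232 = 11340 W
From the inner boundary to the ceramic fibre blanket/gypsum board interface, ΣR_partial = 0.04743 K/W.
T_interface = T_in − Q·ΣR_partial = 960 °C − (11340)(0.04743) = 422 °C

T = 422 °C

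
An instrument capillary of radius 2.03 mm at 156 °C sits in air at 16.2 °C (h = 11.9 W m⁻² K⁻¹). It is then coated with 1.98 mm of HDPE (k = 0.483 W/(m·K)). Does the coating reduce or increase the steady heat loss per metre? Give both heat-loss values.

increases: 21.2 → 39.3 W/m

Critical radius for a cylinder: r_cr = k/h = 0.0406 m = 4.06 cm.
Outer radius after coating: r₂ = 0.00203 + 0.00198 = 0.00401 m.
Since r₁ < r_cr and r₂ ≤ r_cr, the coating moves toward the maximum at r_cr — heat loss rises.
Bare: R = 1/(2πr₁h) = 6.588 m·K/W; Q = 139.8/6.588 = 21.2 W/m.
Coated: R = R_cond + R_conv = 3.560 m·K/W; Q = 139.8/3.560 = 39.3 W/m.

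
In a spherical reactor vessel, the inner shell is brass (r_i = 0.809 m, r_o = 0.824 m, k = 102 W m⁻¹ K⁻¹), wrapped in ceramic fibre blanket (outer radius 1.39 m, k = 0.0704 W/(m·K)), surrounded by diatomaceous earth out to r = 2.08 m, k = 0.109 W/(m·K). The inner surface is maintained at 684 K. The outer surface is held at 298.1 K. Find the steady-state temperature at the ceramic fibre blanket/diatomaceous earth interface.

Series thermal resistances, inner to outer:
  R_brass = (1/0.809 − 1/0.824)/(4πk) = 0.02250/(4π·102) = 1.756×10^-5 K/W
  R_ceramic fibre blanket = (1/0.824 − 1/1.39)/(4πk) = 0.4942/(4π·0.0704) = 0.5586 K/W
  R_diatomaceous earth = (1/1.39 − 1/2.08)/(4πk) = 0.2387/(4π·0.109) = 0.1742 K/W
ΣR = 1.756×10^-5 + 0.5586 + 0.1742 = 0.7328 K/W
Q = ΔT/ΣR = (684 K − 298.1 K)/0.7328 = 526.6 W
From the inner boundary to the ceramic fibre blanket/diatomaceous earth interface, ΣR_partial = 0.5586 K/W.
T_interface = T_in − Q·ΣR_partial = 684 K − (526.6)(0.5586) = 390 K

T = 390 K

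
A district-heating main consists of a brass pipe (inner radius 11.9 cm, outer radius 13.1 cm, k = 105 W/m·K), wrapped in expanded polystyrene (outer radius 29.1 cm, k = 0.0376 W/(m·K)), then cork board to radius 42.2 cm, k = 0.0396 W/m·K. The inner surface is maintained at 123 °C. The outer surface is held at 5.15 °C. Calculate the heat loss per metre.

Treat each layer as a resistance in series:
  R'_brass = ln(0.131/0.119)/(2πk) = 0.09607/(2π·105) = 1.456×10^-4 m·K/W
  R'_expanded polystyrene = ln(0.291/0.131)/(2πk) = 0.7981/(2π·0.0376) = 3.378 m·K/W
  R'_cork board = ln(0.422/0.291)/(2πk) = 0.3717/(2π·0.0396) = 1.494 m·K/W
ΣR = 1.456×10^-4 + 3.378 + 1.494 = 4.872 m·K/W
Q' = ΔT/ΣR = (123 °C − 5.15 °C)/4.872 = 24.2 W/m

Q' = 24.2 W/m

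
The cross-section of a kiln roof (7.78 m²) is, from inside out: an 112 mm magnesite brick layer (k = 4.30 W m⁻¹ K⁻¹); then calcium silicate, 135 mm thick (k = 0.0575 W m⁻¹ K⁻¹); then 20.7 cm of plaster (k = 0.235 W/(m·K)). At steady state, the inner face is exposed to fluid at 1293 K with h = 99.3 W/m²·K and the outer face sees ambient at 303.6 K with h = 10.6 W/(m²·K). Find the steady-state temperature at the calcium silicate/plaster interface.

T = 591 K

Treat each layer as a resistance in series:
  R_conv,in = 1/(hA) = 1/(99.3·7.78) = 0.001294 K/W
  R_magnesite brick = L/(kA) = 0.112/(4.30·7.78) = 0.003348 K/W
  R_calcium silicate = L/(kA) = 0.135/(0.0575·7.78) = 0.3018 K/W
  R_plaster = L/(kA) = 0.207/(0.235·7.78) = 0.1132 K/W
  R_conv,out = 1/(hA) = 1/(10.6·7.78) = 0.01213 K/W
ΣR = 0.001294 + 0.003348 + 0.3018 + 0.1132 + 0.01213 = 0.4318 K/W
Q = ΔT/ΣR = (1293 K − 303.6 K)/0.4318 = 2291 W
From the inner boundary to the calcium silicate/plaster interface, ΣR_partial = 0.3064 K/W.
T_interface = T_in − Q·ΣR_partial = 1293 K − (2291)(0.3064) = 591 K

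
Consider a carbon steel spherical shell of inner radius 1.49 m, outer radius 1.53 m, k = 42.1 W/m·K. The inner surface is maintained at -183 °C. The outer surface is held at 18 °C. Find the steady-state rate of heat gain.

Q = 4πk·ΔT/(1/r₁ − 1/r₂) = 4π × 42.1 × 201 / (1/1.49 − 1/1.53) = 6.06×10^6 W

Q = 6060 kW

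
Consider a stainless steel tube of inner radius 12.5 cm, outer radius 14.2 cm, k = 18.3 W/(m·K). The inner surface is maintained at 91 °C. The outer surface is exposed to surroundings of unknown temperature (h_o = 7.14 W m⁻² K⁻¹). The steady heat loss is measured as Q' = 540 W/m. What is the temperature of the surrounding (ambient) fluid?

Series resistances:
  R'_stainless steel = ln(0.142/0.125)/(2πk) = 0.1275/(2π·18.3) = 0.001109 m·K/W
  R'_conv,out = 1/(2πr h) = 1/(2π·0.142·7.14) = 0.1570 m·K/W
ΣR = 0.1581 m·K/W
ΔT = Q'·ΣR = 540 × 0.1581 = 85.37 K
Heat flows outward, so T_out = T_in − ΔT = 91 − 85.37 = 5.63 °C

T_out = 5.63 °C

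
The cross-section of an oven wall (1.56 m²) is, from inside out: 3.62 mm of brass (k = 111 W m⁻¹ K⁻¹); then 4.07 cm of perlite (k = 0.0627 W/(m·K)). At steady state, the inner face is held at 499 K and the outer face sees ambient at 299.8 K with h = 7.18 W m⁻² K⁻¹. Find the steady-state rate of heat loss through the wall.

Resistance network (inner→outer):
  R_brass = L/(kA) = 0.00362/(111·1.56) = 2.091×10^-5 K/W
  R_perlite = L/(kA) = 0.0407/(0.0627·1.56) = 0.4161 K/W
  R_conv,out = 1/(hA) = 1/(7.18·1.56) = 0.08928 K/W
ΣR = 2.091×10^-5 + 0.4161 + 0.08928 = 0.5054 K/W
Q = ΔT/ΣR = (499 K − 299.8 K)/0.5054 = 394 W

Q = 394 W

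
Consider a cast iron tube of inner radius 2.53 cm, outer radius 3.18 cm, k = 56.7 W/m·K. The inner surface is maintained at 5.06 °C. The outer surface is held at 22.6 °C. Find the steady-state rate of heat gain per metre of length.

Q' = 27300 W/m

Q' = 2πk·ΔT/ln(r₂/r₁) = 2π × 56.7 × 17.54 / ln(0.0318/0.0253) = 27300 W/m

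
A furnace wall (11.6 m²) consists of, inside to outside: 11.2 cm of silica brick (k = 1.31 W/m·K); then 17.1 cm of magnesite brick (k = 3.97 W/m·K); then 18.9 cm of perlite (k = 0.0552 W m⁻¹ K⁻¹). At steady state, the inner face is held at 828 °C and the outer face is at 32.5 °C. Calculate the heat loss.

Q = 2600 W

Series thermal resistances, inner to outer:
  R_silica brick = L/(kA) = 0.112/(1.31·11.6) = 0.007370 K/W
  R_magnesite brick = L/(kA) = 0.171/(3.97·11.6) = 0.003713 K/W
  R_perlite = L/(kA) = 0.189/(0.0552·11.6) = 0.2952 K/W
ΣR = 0.007370 + 0.003713 + 0.2952 = 0.3063 K/W
Q = ΔT/ΣR = (828 °C − 32.5 °C)/0.3063 = 2600 W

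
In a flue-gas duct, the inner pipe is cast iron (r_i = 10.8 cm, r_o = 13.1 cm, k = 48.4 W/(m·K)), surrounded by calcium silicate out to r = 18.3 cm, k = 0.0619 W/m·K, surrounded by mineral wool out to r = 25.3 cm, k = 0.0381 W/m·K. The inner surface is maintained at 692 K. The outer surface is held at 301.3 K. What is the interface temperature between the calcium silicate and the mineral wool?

Treat each layer as a resistance in series:
  R'_cast iron = ln(0.131/0.108)/(2πk) = 0.1931/(2π·48.4) = 6.349×10^-4 m·K/W
  R'_calcium silicate = ln(0.183/0.131)/(2πk) = 0.3343/(2π·0.0619) = 0.8595 m·K/W
  R'_mineral wool = ln(0.253/0.183)/(2πk) = 0.3239/(2π·0.0381) = 1.353 m·K/W
ΣR = 6.349×10^-4 + 0.8595 + 1.353 = 2.213 m·K/W
Q' = ΔT/ΣR = (692 K − 301.3 K)/2.213 = 176.5 W/m
From the inner boundary to the calcium silicate/mineral wool interface, ΣR_partial = 0.8601 m·K/W.
T_interface = T_in − Q'·ΣR_partial = 692 K − (176.5)(0.8601) = 540 K

T = 540 K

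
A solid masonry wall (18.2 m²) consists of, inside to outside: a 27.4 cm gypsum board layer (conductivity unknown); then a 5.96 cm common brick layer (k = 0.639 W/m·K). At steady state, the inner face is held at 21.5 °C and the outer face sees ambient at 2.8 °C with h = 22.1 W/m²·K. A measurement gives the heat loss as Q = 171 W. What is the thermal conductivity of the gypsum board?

k = 0.148 W/m·K

ΣR = ΔT/Q = |21.5 − 2.8|/171 = 0.1094 K/W
Known resistances:
  R_common brick = L/(kA) = 0.0596/(0.639·18.2) = 0.005125 K/W
  R_conv,out = 1/(hA) = 1/(22.1·18.2) = 0.002486 K/W
R_gypsum board = ΣR − ΣR_known = 0.1094 − 0.007611 = 0.1018 K/W
L/(kA) = 0.1018 ⇒ k = 0.274/(0.1018·18.2) = 0.148 W/m·K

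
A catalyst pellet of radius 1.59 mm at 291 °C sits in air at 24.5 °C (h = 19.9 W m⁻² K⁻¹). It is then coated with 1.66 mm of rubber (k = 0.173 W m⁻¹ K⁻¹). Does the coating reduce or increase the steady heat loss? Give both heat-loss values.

increases: 0.168 → 0.506 W

Critical radius for a sphere: r_cr = 2k/h = 0.0174 m = 1.74 cm.
Outer radius after coating: r₂ = 0.00159 + 0.00166 = 0.00325 m.
Since r₁ < r_cr and r₂ ≤ r_cr, the coating moves toward the maximum at r_cr — heat loss rises.
Bare: R = 1/(4πr₁²h) = 1582 K/W; Q = 266.5/1582 = 0.168 W.
Coated: R = R_cond + R_conv = 526.4 K/W; Q = 266.5/526.4 = 0.506 W.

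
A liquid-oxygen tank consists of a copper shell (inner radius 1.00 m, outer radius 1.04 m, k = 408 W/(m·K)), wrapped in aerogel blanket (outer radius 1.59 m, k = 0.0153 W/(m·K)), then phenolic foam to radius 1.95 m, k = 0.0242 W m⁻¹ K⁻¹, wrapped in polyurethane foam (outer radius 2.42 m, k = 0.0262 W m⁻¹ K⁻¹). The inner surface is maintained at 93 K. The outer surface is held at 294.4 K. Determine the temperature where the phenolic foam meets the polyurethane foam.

T = 269.2 K

Series thermal resistances, inner to outer:
  R_copper = (1/1.00 − 1/1.04)/(4πk) = 0.03846/(4π·408) = 7.502×10^-6 K/W
  R_aerogel blanket = (1/1.04 − 1/1.59)/(4πk) = 0.3326/(4π·0.0153) = 1.730 K/W
  R_phenolic foam = (1/1.59 − 1/1.95)/(4πk) = 0.1161/(4π·0.0242) = 0.3818 K/W
  R_polyurethane foam = (1/1.95 − 1/2.42)/(4πk) = 0.09960/(4π·0.0262) = 0.3025 K/W
ΣR = 7.502×10^-6 + 1.730 + 0.3818 + 0.3025 = 2.414 K/W
Q = ΔT/ΣR = (93 K − 294.4 K)/2.414 = -83.43 W
From the inner boundary to the phenolic foam/polyurethane foam interface, ΣR_partial = 2.112 K/W.
T_interface = T_in − Q·ΣR_partial = 93 K − (-83.43)(2.112) = 269.2 K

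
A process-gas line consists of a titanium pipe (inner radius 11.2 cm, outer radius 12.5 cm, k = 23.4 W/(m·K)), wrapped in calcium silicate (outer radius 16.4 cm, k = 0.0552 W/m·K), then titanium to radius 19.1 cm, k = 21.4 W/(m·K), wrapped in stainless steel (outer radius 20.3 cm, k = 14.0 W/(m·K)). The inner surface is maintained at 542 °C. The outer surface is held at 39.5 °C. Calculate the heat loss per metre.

Q' = 640 W/m

Treat each layer as a resistance in series:
  R'_titanium = ln(0.125/0.112)/(2πk) = 0.1098/(2π·23.4) = 7.469×10^-4 m·K/W
  R'_calcium silicate = ln(0.164/0.125)/(2πk) = 0.2716/(2π·0.0552) = 0.7830 m·K/W
  R'_titanium = ln(0.191/0.164)/(2πk) = 0.1524/(2π·21.4) = 0.001133 m·K/W
  R'_stainless steel = ln(0.203/0.191)/(2πk) = 0.06093/(2π·14.0) = 6.927×10^-4 m·K/W
ΣR = 7.469×10^-4 + 0.7830 + 0.001133 + 6.927×10^-4 = 0.7856 m·K/W
Q' = ΔT/ΣR = (542 °C − 39.5 °C)/0.7856 = 640 W/m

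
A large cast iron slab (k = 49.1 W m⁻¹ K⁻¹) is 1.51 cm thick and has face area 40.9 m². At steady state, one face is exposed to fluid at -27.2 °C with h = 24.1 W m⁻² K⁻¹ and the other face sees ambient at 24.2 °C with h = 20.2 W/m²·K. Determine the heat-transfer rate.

Q = 23000 W

Series thermal resistances, inner to outer:
  R_conv,in = 1/(hA) = 1/(24.1·40.9) = 0.001015 K/W
  R_cast iron = L/(kA) = 0.0151/(49.1·40.9) = 7.519×10^-6 K/W
  R_conv,out = 1/(hA) = 1/(20.2·40.9) = 0.001210 K/W
ΣR = 0.001015 + 7.519×10^-6 + 0.001210 = 0.002233 K/W
Q = ΔT/ΣR = (-27.2 °C − 24.2 °C)/0.002233 = -23000 W
(Negative Q ⇒ heat flows inward; heat gain = 23000 W.)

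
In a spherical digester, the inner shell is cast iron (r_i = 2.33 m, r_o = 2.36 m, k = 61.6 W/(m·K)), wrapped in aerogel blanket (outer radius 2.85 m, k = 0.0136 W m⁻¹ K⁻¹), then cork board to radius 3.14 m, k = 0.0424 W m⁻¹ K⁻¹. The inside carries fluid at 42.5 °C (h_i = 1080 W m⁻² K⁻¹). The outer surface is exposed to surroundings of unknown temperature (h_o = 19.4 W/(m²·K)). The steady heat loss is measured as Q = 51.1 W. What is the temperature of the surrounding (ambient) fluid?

Sum the resistances:
  R_conv,in = 1/(4πr²h) = 1/(4π·2.33²·1080) = 1.357×10^-5 K/W
  R_cast iron = (1/2.33 − 1/2.36)/(4πk) = 0.005456/(4π·61.6) = 7.048×10^-6 K/W
  R_aerogel blanket = (1/2.36 − 1/2.85)/(4πk) = 0.07285/(4π·0.0136) = 0.4263 K/W
  R_cork board = (1/2.85 − 1/3.14)/(4πk) = 0.03241/(4π·0.0424) = 0.06082 K/W
  R_conv,out = 1/(4πr²h) = 1/(4π·3.14²·19.4) = 4.160×10^-4 K/W
ΣR = 0.4875 K/W
ΔT = Q·ΣR = 51.1 × 0.4875 = 24.91 K
Heat flows outward, so T_out = T_in − ΔT = 42.5 − 24.91 = 17.6 °C

T_out = 17.6 °C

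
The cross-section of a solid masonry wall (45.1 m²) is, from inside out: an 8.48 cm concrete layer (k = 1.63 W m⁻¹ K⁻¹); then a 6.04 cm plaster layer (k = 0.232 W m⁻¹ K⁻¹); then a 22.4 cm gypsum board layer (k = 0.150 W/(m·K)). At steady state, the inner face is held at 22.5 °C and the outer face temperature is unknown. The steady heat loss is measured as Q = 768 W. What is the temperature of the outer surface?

T_out = -8.25 °C

Series resistances:
  R_concrete = L/(kA) = 0.0848/(1.63·45.1) = 0.001154 K/W
  R_plaster = L/(kA) = 0.0604/(0.232·45.1) = 0.005773 K/W
  R_gypsum board = L/(kA) = 0.224/(0.150·45.1) = 0.03311 K/W
ΣR = 0.04004 K/W
ΔT = Q·ΣR = 768 × 0.04004 = 30.75 K
Heat flows outward, so T_out = T_in − ΔT = 22.5 − 30.75 = -8.25 °C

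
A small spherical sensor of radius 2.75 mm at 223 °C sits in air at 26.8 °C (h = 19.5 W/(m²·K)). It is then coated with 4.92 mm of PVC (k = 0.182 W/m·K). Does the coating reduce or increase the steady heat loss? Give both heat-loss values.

increases: 0.364 → 1.14 W

Critical radius for a sphere: r_cr = 2k/h = 0.0187 m = 1.87 cm.
Outer radius after coating: r₂ = 0.00275 + 0.00492 = 0.00767 m.
Since r₁ < r_cr and r₂ ≤ r_cr, the coating moves toward the maximum at r_cr — heat loss rises.
Bare: R = 1/(4πr₁²h) = 539.6 K/W; Q = 196.2/539.6 = 0.364 W.
Coated: R = R_cond + R_conv = 171.4 K/W; Q = 196.2/171.4 = 1.14 W.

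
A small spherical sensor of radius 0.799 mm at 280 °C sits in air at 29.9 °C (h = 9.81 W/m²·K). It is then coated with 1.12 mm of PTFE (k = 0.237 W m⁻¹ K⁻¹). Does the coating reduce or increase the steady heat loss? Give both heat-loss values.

increases: 0.0197 → 0.102 W

Critical radius for a sphere: r_cr = 2k/h = 0.0483 m = 4.83 cm.
Outer radius after coating: r₂ = 7.99×10^-4 + 0.00112 = 0.001919 m.
Since r₁ < r_cr and r₂ ≤ r_cr, the coating moves toward the maximum at r_cr — heat loss rises.
Bare: R = 1/(4πr₁²h) = 12710 K/W; Q = 250.1/12710 = 0.0197 W.
Coated: R = R_cond + R_conv = 2448 K/W; Q = 250.1/2448 = 0.102 W.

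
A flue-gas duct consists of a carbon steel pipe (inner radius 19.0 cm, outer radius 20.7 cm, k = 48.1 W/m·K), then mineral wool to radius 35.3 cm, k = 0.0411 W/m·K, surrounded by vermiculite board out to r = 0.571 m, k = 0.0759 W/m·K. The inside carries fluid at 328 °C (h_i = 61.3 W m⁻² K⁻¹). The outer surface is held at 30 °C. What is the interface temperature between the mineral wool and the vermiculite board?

T = 127 °C

Treat each layer as a resistance in series:
  R'_conv,in = 1/(2πr h) = 1/(2π·0.190·61.3) = 0.01366 m·K/W
  R'_carbon steel = ln(0.207/0.190)/(2πk) = 0.08569/(2π·48.1) = 2.835×10^-4 m·K/W
  R'_mineral wool = ln(0.353/0.207)/(2πk) = 0.5337/(2π·0.0411) = 2.067 m·K/W
  R'_vermiculite board = ln(0.571/0.353)/(2πk) = 0.4809/(2π·0.0759) = 1.008 m·K/W
ΣR = 0.01366 + 2.835×10^-4 + 2.067 + 1.008 = 3.089 m·K/W
Q' = ΔT/ΣR = (328 °C − 30 °C)/3.089 = 96.47 W/m
From the inner boundary to the mineral wool/vermiculite board interface, ΣR_partial = 2.081 m·K/W.
T_interface = T_in − Q'·ΣR_partial = 328 °C − (96.47)(2.081) = 127 °C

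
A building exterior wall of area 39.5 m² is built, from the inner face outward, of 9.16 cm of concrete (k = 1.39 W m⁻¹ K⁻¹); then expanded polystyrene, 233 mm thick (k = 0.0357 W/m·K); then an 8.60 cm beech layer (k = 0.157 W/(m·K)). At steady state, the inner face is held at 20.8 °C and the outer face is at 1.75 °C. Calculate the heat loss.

Treat each layer as a resistance in series:
  R_concrete = L/(kA) = 0.0916/(1.39·39.5) = 0.001668 K/W
  R_expanded polystyrene = L/(kA) = 0.233/(0.0357·39.5) = 0.1652 K/W
  R_beech = L/(kA) = 0.0860/(0.157·39.5) = 0.01387 K/W
ΣR = 0.001668 + 0.1652 + 0.01387 = 0.1807 K/W
Q = ΔT/ΣR = (20.8 °C − 1.75 °C)/0.1807 = 105 W

Q = 105 W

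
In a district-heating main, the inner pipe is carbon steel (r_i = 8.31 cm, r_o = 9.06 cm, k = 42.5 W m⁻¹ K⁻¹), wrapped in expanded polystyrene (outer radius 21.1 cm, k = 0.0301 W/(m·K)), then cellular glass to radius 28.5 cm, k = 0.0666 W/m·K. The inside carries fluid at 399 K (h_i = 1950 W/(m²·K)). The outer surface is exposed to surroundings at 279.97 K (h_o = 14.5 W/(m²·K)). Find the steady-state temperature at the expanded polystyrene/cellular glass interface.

T = 297.2 K

Series thermal resistances, inner to outer:
  R'_conv,in = 1/(2πr h) = 1/(2π·0.0831·1950) = 9.822×10^-4 m·K/W
  R'_carbon steel = ln(0.0906/0.0831)/(2πk) = 0.08641/(2π·42.5) = 3.236×10^-4 m·K/W
  R'_expanded polystyrene = ln(0.211/0.0906)/(2πk) = 0.8454/(2π·0.0301) = 4.470 m·K/W
  R'_cellular glass = ln(0.285/0.211)/(2πk) = 0.3006/(2π·0.0666) = 0.7184 m·K/W
  R'_conv,out = 1/(2πr h) = 1/(2π·0.285·14.5) = 0.03851 m·K/W
ΣR = 9.822×10^-4 + 3.236×10^-4 + 4.470 + 0.7184 + 0.03851 = 5.228 m·K/W
Q' = ΔT/ΣR = (399 K − 279.97 K)/5.228 = 22.77 W/m
From the inner boundary to the expanded polystyrene/cellular glass interface, ΣR_partial = 4.471 m·K/W.
T_interface = T_in − Q'·ΣR_partial = 399 K − (22.77)(4.471) = 297.2 K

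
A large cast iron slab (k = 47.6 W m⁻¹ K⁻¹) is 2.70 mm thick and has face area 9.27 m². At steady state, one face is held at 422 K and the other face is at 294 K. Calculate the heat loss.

Q = kA·ΔT/L = 47.6 × 9.27 × |422 K − 294 K| / 0.00270 = 2.09×10^7 W

Q = 20900 kW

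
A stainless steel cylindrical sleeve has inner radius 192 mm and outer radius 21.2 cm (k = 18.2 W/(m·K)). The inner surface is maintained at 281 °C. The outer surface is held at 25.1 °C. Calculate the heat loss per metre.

Q' = 295 kW/m

Q' = 2πk·ΔT/ln(r₂/r₁) = 2π × 18.2 × 255.9 / ln(0.212/0.192) = 2.95×10^5 W/m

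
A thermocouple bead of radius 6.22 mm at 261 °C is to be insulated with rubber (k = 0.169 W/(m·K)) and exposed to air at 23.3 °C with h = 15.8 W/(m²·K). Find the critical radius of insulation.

For a sphere, r_cr = 2k_ins/h = 2·0.169/15.8 = 0.0214 m = 2.14 cm

r_cr = 2.14 cm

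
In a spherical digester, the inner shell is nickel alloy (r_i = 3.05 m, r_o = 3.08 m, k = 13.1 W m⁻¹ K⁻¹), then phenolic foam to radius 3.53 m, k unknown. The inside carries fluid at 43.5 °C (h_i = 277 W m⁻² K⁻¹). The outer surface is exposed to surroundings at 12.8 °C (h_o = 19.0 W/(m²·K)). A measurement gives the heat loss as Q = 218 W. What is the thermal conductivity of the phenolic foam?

k = 0.0235 W/m·K

ΣR = ΔT/Q = |43.5 − 12.8|/218 = 0.1408 K/W
Known resistances:
  R_conv,in = 1/(4πr²h) = 1/(4π·3.05²·277) = 3.088×10^-5 K/W
  R_nickel alloy = (1/3.05 − 1/3.08)/(4πk) = 0.003194/(4π·13.1) = 1.940×10^-5 K/W
  R_conv,out = 1/(4πr²h) = 1/(4π·3.53²·19.0) = 3.361×10^-4 K/W
R_phenolic foam = ΣR − ΣR_known = 0.1408 − 3.864×10^-4 = 0.1404 K/W
(1/r₁−1/r₂)/(4πk) = 0.1404 ⇒ k = 0.04139/(4π·0.1404) = 0.0235 W/m·K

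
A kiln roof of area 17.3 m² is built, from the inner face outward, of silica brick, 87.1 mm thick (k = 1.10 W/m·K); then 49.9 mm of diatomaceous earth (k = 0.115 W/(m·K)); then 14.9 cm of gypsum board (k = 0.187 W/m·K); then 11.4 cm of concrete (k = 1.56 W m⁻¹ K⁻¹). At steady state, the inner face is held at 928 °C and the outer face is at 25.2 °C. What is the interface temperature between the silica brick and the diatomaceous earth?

T = 876 °C

Resistance network (inner→outer):
  R_silica brick = L/(kA) = 0.0871/(1.10·17.3) = 0.004577 K/W
  R_diatomaceous earth = L/(kA) = 0.0499/(0.115·17.3) = 0.02508 K/W
  R_gypsum board = L/(kA) = 0.149/(0.187·17.3) = 0.04606 K/W
  R_concrete = L/(kA) = 0.114/(1.56·17.3) = 0.004224 K/W
ΣR = 0.004577 + 0.02508 + 0.04606 + 0.004224 = 0.07994 K/W
Q = ΔT/ΣR = (928 °C − 25.2 °C)/0.07994 = 11290 W
From the inner boundary to the silica brick/diatomaceous earth interface, ΣR_partial = 0.004577 K/W.
T_interface = T_in − Q·ΣR_partial = 928 °C − (11290)(0.004577) = 876 °C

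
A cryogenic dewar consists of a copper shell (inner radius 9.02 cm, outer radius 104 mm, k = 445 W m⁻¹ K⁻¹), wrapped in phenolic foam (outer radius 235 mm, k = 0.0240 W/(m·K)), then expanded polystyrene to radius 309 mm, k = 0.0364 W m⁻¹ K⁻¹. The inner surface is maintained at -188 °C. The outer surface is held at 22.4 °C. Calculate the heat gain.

Q = 10.5 W

Series thermal resistances, inner to outer:
  R_copper = (1/0.0902 − 1/0.104)/(4πk) = 1.471/(4π·445) = 2.631×10^-4 K/W
  R_phenolic foam = (1/0.104 − 1/0.235)/(4πk) = 5.360/(4π·0.0240) = 17.77 K/W
  R_expanded polystyrene = (1/0.235 − 1/0.309)/(4πk) = 1.019/(4π·0.0364) = 2.228 K/W
ΣR = 2.631×10^-4 + 17.77 + 2.228 = 20.00 K/W
Q = ΔT/ΣR = (-188 °C − 22.4 °C)/20.00 = -10.5 W
(Negative Q ⇒ heat flows inward; heat gain = 10.5 W.)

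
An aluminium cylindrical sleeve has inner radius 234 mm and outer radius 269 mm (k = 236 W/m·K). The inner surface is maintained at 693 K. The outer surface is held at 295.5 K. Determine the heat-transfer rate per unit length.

Q' = 2πk·ΔT/ln(r₂/r₁) = 2π × 236 × 397.5 / ln(0.269/0.234) = 4.23×10^6 W/m

Q' = 4.23×10^6 W/m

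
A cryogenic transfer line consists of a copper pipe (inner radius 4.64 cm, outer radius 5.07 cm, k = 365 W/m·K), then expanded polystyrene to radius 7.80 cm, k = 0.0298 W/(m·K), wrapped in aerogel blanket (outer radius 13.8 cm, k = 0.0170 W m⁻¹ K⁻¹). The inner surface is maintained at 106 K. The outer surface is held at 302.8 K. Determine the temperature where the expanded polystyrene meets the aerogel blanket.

Series thermal resistances, inner to outer:
  R'_copper = ln(0.0507/0.0464)/(2πk) = 0.08863/(2π·365) = 3.864×10^-5 m·K/W
  R'_expanded polystyrene = ln(0.0780/0.0507)/(2πk) = 0.4308/(2π·0.0298) = 2.301 m·K/W
  R'_aerogel blanket = ln(0.138/0.0780)/(2πk) = 0.5705/(2π·0.0170) = 5.341 m·K/W
ΣR = 3.864×10^-5 + 2.301 + 5.341 = 7.642 m·K/W
Q' = ΔT/ΣR = (106 K − 302.8 K)/7.642 = -25.75 W/m
From the inner boundary to the expanded polystyrene/aerogel blanket interface, ΣR_partial = 2.301 m·K/W.
T_interface = T_in − Q'·ΣR_partial = 106 K − (-25.75)(2.301) = 165 K

T = 165 K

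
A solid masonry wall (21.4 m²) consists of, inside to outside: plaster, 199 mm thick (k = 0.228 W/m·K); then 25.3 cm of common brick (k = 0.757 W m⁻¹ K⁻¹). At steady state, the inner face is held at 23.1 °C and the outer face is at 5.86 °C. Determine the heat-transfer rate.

Series thermal resistances, inner to outer:
  R_plaster = L/(kA) = 0.199/(0.228·21.4) = 0.04079 K/W
  R_common brick = L/(kA) = 0.253/(0.757·21.4) = 0.01562 K/W
ΣR = 0.04079 + 0.01562 = 0.05641 K/W
Q = ΔT/ΣR = (23.1 °C − 5.86 °C)/0.05641 = 306 W

Q = 306 W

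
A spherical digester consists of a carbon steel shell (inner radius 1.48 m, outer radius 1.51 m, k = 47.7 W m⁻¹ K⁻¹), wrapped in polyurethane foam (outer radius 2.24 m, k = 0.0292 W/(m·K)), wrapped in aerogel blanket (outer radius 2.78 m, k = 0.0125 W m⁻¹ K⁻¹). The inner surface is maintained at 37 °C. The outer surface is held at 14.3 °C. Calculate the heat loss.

Series thermal resistances, inner to outer:
  R_carbon steel = (1/1.48 − 1/1.51)/(4πk) = 0.01342/(4π·47.7) = 2.240×10^-5 K/W
  R_polyurethane foam = (1/1.51 − 1/2.24)/(4πk) = 0.2158/(4π·0.0292) = 0.5882 K/W
  R_aerogel blanket = (1/2.24 − 1/2.78)/(4πk) = 0.08672/(4π·0.0125) = 0.5521 K/W
ΣR = 2.240×10^-5 + 0.5882 + 0.5521 = 1.140 K/W
Q = ΔT/ΣR = (37 °C − 14.3 °C)/1.140 = 19.9 W

Q = 19.9 W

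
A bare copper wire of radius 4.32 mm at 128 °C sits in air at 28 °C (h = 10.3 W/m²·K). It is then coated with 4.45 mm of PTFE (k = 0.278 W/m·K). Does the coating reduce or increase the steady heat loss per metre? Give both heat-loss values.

increases: 28.0 → 46.1 W/m

Critical radius for a cylinder: r_cr = k/h = 0.0270 m = 2.70 cm.
Outer radius after coating: r₂ = 0.00432 + 0.00445 = 0.00877 m.
Since r₁ < r_cr and r₂ ≤ r_cr, the coating moves toward the maximum at r_cr — heat loss rises.
Bare: R = 1/(2πr₁h) = 3.577 m·K/W; Q = 100/3.577 = 28.0 W/m.
Coated: R = R_cond + R_conv = 2.167 m·K/W; Q = 100/2.167 = 46.1 W/m.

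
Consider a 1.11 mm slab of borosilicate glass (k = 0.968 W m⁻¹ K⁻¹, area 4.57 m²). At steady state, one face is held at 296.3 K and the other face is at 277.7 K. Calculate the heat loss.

Q = kA·ΔT/L = 0.968 × 4.57 × |296.3 K − 277.7 K| / 0.00111 = 74100 W

Q = 74.1 kW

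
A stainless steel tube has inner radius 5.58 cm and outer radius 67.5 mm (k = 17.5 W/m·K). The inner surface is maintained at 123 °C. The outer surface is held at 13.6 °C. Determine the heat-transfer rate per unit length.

Q' = 63.2 kW/m

Q' = 2πk·ΔT/ln(r₂/r₁) = 2π × 17.5 × 109.4 / ln(0.0675/0.0558) = 63200 W/m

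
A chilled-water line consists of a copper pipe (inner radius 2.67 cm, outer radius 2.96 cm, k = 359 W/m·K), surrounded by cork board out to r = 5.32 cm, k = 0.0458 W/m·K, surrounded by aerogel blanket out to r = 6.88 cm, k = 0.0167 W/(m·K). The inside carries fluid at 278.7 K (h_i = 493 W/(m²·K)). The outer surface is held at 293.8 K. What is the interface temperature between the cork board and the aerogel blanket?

T = 285.6 K

Treat each layer as a resistance in series:
  R'_conv,in = 1/(2πr h) = 1/(2π·0.0267·493) = 0.01209 m·K/W
  R'_copper = ln(0.0296/0.0267)/(2πk) = 0.1031/(2π·359) = 4.571×10^-5 m·K/W
  R'_cork board = ln(0.0532/0.0296)/(2πk) = 0.5863/(2π·0.0458) = 2.037 m·K/W
  R'_aerogel blanket = ln(0.0688/0.0532)/(2πk) = 0.2571/(2π·0.0167) = 2.451 m·K/W
ΣR = 0.01209 + 4.571×10^-5 + 2.037 + 2.451 = 4.500 m·K/W
Q' = ΔT/ΣR = (278.7 K − 293.8 K)/4.500 = -3.356 W/m
From the inner boundary to the cork board/aerogel blanket interface, ΣR_partial = 2.049 m·K/W.
T_interface = T_in − Q'·ΣR_partial = 278.7 K − (-3.356)(2.049) = 285.6 K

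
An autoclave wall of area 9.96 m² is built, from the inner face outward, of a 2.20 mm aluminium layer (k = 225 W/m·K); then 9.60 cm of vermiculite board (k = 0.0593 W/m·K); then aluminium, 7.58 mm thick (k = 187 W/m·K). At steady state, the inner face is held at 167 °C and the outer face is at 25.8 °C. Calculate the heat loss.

Resistance network (inner→outer):
  R_aluminium = L/(kA) = 0.00220/(225·9.96) = 9.817×10^-7 K/W
  R_vermiculite board = L/(kA) = 0.0960/(0.0593·9.96) = 0.1625 K/W
  R_aluminium = L/(kA) = 0.00758/(187·9.96) = 4.070×10^-6 K/W
ΣR = 9.817×10^-7 + 0.1625 + 4.070×10^-6 = 0.1625 K/W
Q = ΔT/ΣR = (167 °C − 25.8 °C)/0.1625 = 869 W

Q = 869 W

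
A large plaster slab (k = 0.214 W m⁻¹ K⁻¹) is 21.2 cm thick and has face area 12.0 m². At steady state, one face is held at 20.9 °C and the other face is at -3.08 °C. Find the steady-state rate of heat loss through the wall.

Q = kA·ΔT/L = 0.214 × 12.0 × |20.9 °C − -3.08 °C| / 0.212 = 290 W

Q = 290 W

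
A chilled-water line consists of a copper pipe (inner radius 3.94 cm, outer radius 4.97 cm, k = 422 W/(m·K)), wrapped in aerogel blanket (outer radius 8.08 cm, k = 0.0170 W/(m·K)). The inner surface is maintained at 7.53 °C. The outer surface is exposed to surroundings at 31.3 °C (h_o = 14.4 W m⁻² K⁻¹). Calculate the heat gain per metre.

Q' = 5.07 W/m

Resistance network (inner→outer):
  R'_copper = ln(0.0497/0.0394)/(2πk) = 0.2322/(2π·422) = 8.759×10^-5 m·K/W
  R'_aerogel blanket = ln(0.0808/0.0497)/(2πk) = 0.4860/(2π·0.0170) = 4.550 m·K/W
  R'_conv,out = 1/(2πr h) = 1/(2π·0.0808·14.4) = 0.1368 m·K/W
ΣR = 8.759×10^-5 + 4.550 + 0.1368 = 4.687 m·K/W
Q' = ΔT/ΣR = (7.53 °C − 31.3 °C)/4.687 = -5.07 W/m
(Negative Q' ⇒ heat flows inward; heat gain = 5.07 W/m.)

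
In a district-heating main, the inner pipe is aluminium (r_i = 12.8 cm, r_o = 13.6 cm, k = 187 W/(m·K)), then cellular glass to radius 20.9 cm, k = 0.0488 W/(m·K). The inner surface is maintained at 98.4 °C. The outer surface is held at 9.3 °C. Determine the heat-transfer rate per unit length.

Resistance network (inner→outer):
  R'_aluminium = ln(0.136/0.128)/(2πk) = 0.06062/(2π·187) = 5.160×10^-5 m·K/W
  R'_cellular glass = ln(0.209/0.136)/(2πk) = 0.4297/(2π·0.0488) = 1.401 m·K/W
ΣR = 5.160×10^-5 + 1.401 = 1.401 m·K/W
Q' = ΔT/ΣR = (98.4 °C − 9.3 °C)/1.401 = 63.6 W/m

Q' = 63.6 W/m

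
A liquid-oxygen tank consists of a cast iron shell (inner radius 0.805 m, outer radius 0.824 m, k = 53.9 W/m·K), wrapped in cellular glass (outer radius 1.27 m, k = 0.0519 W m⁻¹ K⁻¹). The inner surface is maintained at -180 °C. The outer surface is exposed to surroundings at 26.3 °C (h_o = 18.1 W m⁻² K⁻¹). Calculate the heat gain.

Resistance network (inner→outer):
  R_cast iron = (1/0.805 − 1/0.824)/(4πk) = 0.02864/(4π·53.9) = 4.229×10^-5 K/W
  R_cellular glass = (1/0.824 − 1/1.27)/(4πk) = 0.4262/(4π·0.0519) = 0.6535 K/W
  R_conv,out = 1/(4πr²h) = 1/(4π·1.27²·18.1) = 0.002726 K/W
ΣR = 4.229×10^-5 + 0.6535 + 0.002726 = 0.6563 K/W
Q = ΔT/ΣR = (-180 °C − 26.3 °C)/0.6563 = -314 W
(Negative Q ⇒ heat flows inward; heat gain = 314 W.)

Q = 314 W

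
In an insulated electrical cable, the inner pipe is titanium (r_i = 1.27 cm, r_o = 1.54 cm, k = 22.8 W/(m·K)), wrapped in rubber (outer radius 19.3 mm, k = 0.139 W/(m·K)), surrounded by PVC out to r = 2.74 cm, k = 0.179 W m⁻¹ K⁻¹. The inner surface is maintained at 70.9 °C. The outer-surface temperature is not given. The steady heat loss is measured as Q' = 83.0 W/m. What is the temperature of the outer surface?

Sum the resistances:
  R'_titanium = ln(0.0154/0.0127)/(2πk) = 0.1928/(2π·22.8) = 0.001346 m·K/W
  R'_rubber = ln(0.0193/0.0154)/(2πk) = 0.2257/(2π·0.139) = 0.2585 m·K/W
  R'_PVC = ln(0.0274/0.0193)/(2πk) = 0.3504/(2π·0.179) = 0.3116 m·K/W
ΣR = 0.5714 m·K/W
ΔT = Q'·ΣR = 83.0 × 0.5714 = 47.43 K
Heat flows outward, so T_out = T_in − ΔT = 70.9 − 47.43 = 23.5 °C

T_out = 23.5 °C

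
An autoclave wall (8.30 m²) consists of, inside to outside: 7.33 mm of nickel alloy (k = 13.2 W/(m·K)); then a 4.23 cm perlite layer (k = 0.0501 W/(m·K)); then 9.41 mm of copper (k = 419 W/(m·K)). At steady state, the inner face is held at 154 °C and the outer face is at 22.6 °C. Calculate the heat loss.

Q = 1290 W

Treat each layer as a resistance in series:
  R_nickel alloy = L/(kA) = 0.00733/(13.2·8.30) = 6.690×10^-5 K/W
  R_perlite = L/(kA) = 0.0423/(0.0501·8.30) = 0.1017 K/W
  R_copper = L/(kA) = 0.00941/(419·8.30) = 2.706×10^-6 K/W
ΣR = 6.690×10^-5 + 0.1017 + 2.706×10^-6 = 0.1018 K/W
Q = ΔT/ΣR = (154 °C − 22.6 °C)/0.1018 = 1290 W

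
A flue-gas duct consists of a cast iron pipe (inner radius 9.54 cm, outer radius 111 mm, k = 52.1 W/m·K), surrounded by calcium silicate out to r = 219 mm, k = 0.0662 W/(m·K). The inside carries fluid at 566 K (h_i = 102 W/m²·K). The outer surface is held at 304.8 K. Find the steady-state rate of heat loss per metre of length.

Treat each layer as a resistance in series:
  R'_conv,in = 1/(2πr h) = 1/(2π·0.0954·102) = 0.01636 m·K/W
  R'_cast iron = ln(0.111/0.0954)/(2πk) = 0.1515/(2π·52.1) = 4.627×10^-4 m·K/W
  R'_calcium silicate = ln(0.219/0.111)/(2πk) = 0.6795/(2π·0.0662) = 1.634 m·K/W
ΣR = 0.01636 + 4.627×10^-4 + 1.634 = 1.651 m·K/W
Q' = ΔT/ΣR = (566 K − 304.8 K)/1.651 = 158 W/m

Q' = 158 W/m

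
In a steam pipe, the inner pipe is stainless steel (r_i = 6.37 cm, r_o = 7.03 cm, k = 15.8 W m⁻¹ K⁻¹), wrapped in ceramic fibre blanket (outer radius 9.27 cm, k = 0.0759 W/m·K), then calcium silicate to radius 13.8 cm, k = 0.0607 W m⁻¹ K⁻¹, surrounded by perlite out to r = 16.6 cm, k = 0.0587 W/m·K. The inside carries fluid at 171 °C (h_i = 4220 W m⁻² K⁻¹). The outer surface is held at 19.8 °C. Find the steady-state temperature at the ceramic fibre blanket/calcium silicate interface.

Treat each layer as a resistance in series:
  R'_conv,in = 1/(2πr h) = 1/(2π·0.0637·4220) = 5.921×10^-4 m·K/W
  R'_stainless steel = ln(0.0703/0.0637)/(2πk) = 0.09859/(2π·15.8) = 9.931×10^-4 m·K/W
  R'_ceramic fibre blanket = ln(0.0927/0.0703)/(2πk) = 0.2766/(2π·0.0759) = 0.5800 m·K/W
  R'_calcium silicate = ln(0.138/0.0927)/(2πk) = 0.3979/(2π·0.0607) = 1.043 m·K/W
  R'_perlite = ln(0.166/0.138)/(2πk) = 0.1847/(2π·0.0587) = 0.5009 m·K/W
ΣR = 5.921×10^-4 + 9.931×10^-4 + 0.5800 + 1.043 + 0.5009 = 2.125 m·K/W
Q' = ΔT/ΣR = (171 °C − 19.8 °C)/2.125 = 71.15 W/m
From the inner boundary to the ceramic fibre blanket/calcium silicate interface, ΣR_partial = 0.5816 m·K/W.
T_interface = T_in − Q'·ΣR_partial = 171 °C − (71.15)(0.5816) = 130 °C

T = 130 °C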